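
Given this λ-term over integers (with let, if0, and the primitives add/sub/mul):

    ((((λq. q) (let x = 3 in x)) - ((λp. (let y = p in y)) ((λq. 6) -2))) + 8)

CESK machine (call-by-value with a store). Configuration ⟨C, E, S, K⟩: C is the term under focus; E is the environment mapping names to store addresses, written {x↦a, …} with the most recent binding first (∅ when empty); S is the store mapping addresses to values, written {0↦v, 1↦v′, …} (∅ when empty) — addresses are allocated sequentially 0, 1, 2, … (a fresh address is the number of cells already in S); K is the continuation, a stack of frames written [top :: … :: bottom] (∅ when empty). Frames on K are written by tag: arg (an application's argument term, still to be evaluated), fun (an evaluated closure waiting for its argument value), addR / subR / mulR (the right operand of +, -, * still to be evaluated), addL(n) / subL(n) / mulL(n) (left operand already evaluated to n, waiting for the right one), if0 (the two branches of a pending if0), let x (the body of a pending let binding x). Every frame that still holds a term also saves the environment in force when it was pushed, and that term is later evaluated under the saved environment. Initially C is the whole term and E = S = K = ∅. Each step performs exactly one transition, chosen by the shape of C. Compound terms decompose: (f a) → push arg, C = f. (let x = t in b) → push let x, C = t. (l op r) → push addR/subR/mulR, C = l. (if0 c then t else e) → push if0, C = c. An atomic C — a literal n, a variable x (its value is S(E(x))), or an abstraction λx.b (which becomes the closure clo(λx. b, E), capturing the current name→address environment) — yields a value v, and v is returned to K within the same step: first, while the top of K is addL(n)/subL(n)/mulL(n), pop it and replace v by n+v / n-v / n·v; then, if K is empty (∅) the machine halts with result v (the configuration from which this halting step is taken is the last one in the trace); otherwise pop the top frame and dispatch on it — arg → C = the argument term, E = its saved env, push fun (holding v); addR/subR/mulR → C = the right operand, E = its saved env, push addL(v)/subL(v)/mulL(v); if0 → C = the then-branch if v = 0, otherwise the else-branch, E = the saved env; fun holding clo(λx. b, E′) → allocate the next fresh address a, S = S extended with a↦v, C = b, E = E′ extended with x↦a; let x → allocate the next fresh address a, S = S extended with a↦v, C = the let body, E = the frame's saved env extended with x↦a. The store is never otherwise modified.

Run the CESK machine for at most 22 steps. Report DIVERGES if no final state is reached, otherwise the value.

Answer: 5

Machine steps:
[0] <C=((((λq. q) (let x = 3 in x)) - ((λp. (let y = p in y)) ((λq. 6) -2))) + 8), E=∅, S=∅, K=∅>
[1] <C=(((λq. q) (let x = 3 in x)) - ((λp. (let y = p in y)) ((λq. 6) -2))), E=∅, S=∅, K=[addR]>
[2] <C=((λq. q) (let x = 3 in x)), E=∅, S=∅, K=[subR :: addR]>
[3] <C=(λq. q), E=∅, S=∅, K=[arg :: subR :: addR]>
[4] <C=(let x = 3 in x), E=∅, S=∅, K=[fun :: subR :: addR]>
[5] <C=3, E=∅, S=∅, K=[let x :: fun :: subR :: addR]>
[6] <C=x, E={x↦0}, S={0↦3}, K=[fun :: subR :: addR]>
[7] <C=q, E={q↦1}, S={0↦3, 1↦3}, K=[subR :: addR]>
[8] <C=((λp. (let y = p in y)) ((λq. 6) -2)), E=∅, S={0↦3, 1↦3}, K=[subL(3) :: addR]>
[9] <C=(λp. (let y = p in y)), E=∅, S={0↦3, 1↦3}, K=[arg :: subL(3) :: addR]>
[10] <C=((λq. 6) -2), E=∅, S={0↦3, 1↦3}, K=[fun :: subL(3) :: addR]>
[11] <C=(λq. 6), E=∅, S={0↦3, 1↦3}, K=[arg :: fun :: subL(3) :: addR]>
[12] <C=-2, E=∅, S={0↦3, 1↦3}, K=[fun :: fun :: subL(3) :: addR]>
[13] <C=6, E={q↦2}, S={0↦3, 1↦3, 2↦-2}, K=[fun :: subL(3) :: addR]>
[14] <C=(let y = p in y), E={p↦3}, S={0↦3, 1↦3, 2↦-2, 3↦6}, K=[subL(3) :: addR]>
[15] <C=p, E={p↦3}, S={0↦3, 1↦3, 2↦-2, 3↦6}, K=[let y :: subL(3) :: addR]>
[16] <C=y, E={y↦4, p↦3}, S={0↦3, 1↦3, 2↦-2, 3↦6, 4↦6}, K=[subL(3) :: addR]>
[17] <C=8, E=∅, S={0↦3, 1↦3, 2↦-2, 3↦6, 4↦6}, K=[addL(-3)]>
→ final value 5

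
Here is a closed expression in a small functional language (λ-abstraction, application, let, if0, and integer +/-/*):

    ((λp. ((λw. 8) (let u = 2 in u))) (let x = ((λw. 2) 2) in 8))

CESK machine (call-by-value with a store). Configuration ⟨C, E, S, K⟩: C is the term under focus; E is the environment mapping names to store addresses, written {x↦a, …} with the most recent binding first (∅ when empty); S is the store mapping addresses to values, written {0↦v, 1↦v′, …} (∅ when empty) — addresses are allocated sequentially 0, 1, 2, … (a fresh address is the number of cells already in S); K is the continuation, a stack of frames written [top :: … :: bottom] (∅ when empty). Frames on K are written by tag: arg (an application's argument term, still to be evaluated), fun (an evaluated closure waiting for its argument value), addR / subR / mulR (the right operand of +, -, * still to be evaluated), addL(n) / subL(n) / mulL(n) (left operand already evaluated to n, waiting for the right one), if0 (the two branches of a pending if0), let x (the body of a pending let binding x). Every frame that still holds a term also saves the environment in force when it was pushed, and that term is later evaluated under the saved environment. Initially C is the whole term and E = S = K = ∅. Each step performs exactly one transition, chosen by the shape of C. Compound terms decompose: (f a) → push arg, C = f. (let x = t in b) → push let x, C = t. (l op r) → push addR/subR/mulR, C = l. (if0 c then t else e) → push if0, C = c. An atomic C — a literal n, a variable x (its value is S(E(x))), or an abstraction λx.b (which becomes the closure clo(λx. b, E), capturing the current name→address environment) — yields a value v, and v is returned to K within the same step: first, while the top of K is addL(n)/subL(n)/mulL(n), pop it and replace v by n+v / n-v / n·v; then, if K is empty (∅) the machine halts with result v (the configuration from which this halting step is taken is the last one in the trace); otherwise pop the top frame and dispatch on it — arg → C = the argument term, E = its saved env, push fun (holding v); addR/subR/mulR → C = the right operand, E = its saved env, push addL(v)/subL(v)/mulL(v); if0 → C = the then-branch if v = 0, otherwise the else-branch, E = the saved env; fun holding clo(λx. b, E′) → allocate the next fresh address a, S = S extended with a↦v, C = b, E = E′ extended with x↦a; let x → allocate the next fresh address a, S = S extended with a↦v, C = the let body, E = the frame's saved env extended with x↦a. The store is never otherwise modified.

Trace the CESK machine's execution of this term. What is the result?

Answer: 8

Derivation:
step 0: <C=((λp. ((λw. 8) (let u = 2 in u))) (let x = ((λw. 2) 2) in 8)), E=∅, S=∅, K=∅>
step 1: <C=(λp. ((λw. 8) (let u = 2 in u))), E=∅, S=∅, K=[arg]>
step 2: <C=(let x = ((λw. 2) 2) in 8), E=∅, S=∅, K=[fun]>
step 3: <C=((λw. 2) 2), E=∅, S=∅, K=[let x :: fun]>
step 4: <C=(λw. 2), E=∅, S=∅, K=[arg :: let x :: fun]>
step 5: <C=2, E=∅, S=∅, K=[fun :: let x :: fun]>
step 6: <C=2, E={w↦0}, S={0↦2}, K=[let x :: fun]>
step 7: <C=8, E={x↦1}, S={0↦2, 1↦2}, K=[fun]>
step 8: <C=((λw. 8) (let u = 2 in u)), E={p↦2}, S={0↦2, 1↦2, 2↦8}, K=∅>
step 9: <C=(λw. 8), E={p↦2}, S={0↦2, 1↦2, 2↦8}, K=[arg]>
step 10: <C=(let u = 2 in u), E={p↦2}, S={0↦2, 1↦2, 2↦8}, K=[fun]>
step 11: <C=2, E={p↦2}, S={0↦2, 1↦2, 2↦8}, K=[let u :: fun]>
step 12: <C=u, E={u↦3, p↦2}, S={0↦2, 1↦2, 2↦8, 3↦2}, K=[fun]>
step 13: <C=8, E={w↦4, p↦2}, S={0↦2, 1↦2, 2↦8, 3↦2, 4↦2}, K=∅>
→ final value 8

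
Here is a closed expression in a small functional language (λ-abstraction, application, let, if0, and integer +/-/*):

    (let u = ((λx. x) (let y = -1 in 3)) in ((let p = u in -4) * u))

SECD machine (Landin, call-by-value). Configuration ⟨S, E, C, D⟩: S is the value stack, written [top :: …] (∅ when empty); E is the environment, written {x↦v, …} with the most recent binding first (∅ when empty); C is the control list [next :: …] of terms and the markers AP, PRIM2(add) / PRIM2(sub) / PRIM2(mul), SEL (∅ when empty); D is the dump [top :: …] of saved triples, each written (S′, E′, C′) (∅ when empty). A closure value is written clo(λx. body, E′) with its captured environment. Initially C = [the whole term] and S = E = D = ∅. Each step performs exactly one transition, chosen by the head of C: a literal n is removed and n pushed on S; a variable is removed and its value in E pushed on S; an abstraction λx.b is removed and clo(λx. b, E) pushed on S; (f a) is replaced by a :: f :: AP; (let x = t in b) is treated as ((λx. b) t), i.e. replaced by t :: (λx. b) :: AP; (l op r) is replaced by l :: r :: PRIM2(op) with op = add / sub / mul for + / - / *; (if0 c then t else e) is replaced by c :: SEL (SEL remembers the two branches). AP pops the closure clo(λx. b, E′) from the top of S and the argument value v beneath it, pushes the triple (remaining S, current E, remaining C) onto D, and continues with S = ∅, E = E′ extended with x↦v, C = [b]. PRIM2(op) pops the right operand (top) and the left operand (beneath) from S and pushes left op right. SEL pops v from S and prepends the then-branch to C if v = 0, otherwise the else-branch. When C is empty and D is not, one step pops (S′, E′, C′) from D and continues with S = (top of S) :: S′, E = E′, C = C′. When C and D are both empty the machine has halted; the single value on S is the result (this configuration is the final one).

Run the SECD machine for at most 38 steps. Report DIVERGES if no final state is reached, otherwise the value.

0. [S=∅ | E=∅ | C=[(let u = ((λx. x) (let y = -1 in 3)) in ((let p = u in -4) * u))] | D=∅]
1. [S=∅ | E=∅ | C=[((λx. x) (let y = -1 in 3)) :: (λu. ((let p = u in -4) * u)) :: AP] | D=∅]
2. [S=∅ | E=∅ | C=[(let y = -1 in 3) :: (λx. x) :: AP :: (λu. ((let p = u in -4) * u)) :: AP] | D=∅]
3. [S=∅ | E=∅ | C=[-1 :: (λy. 3) :: AP :: (λx. x) :: AP :: (λu. ((let p = u in -4) * u)) :: AP] | D=∅]
4. [S=[-1] | E=∅ | C=[(λy. 3) :: AP :: (λx. x) :: AP :: (λu. ((let p = u in -4) * u)) :: AP] | D=∅]
5. [S=[clo(λy. 3, ∅) :: -1] | E=∅ | C=[AP :: (λx. x) :: AP :: (λu. ((let p = u in -4) * u)) :: AP] | D=∅]
6. [S=∅ | E={y↦-1} | C=[3] | D=[(∅, ∅, [(λx. x) :: AP :: (λu. ((let p = u in -4) * u)) :: AP])]]
7. [S=[3] | E={y↦-1} | C=∅ | D=[(∅, ∅, [(λx. x) :: AP :: (λu. ((let p = u in -4) * u)) :: AP])]]
8. [S=[3] | E=∅ | C=[(λx. x) :: AP :: (λu. ((let p = u in -4) * u)) :: AP] | D=∅]
9. [S=[clo(λx. x, ∅) :: 3] | E=∅ | C=[AP :: (λu. ((let p = u in -4) * u)) :: AP] | D=∅]
10. [S=∅ | E={x↦3} | C=[x] | D=[(∅, ∅, [(λu. ((let p = u in -4) * u)) :: AP])]]
11. [S=[3] | E={x↦3} | C=∅ | D=[(∅, ∅, [(λu. ((let p = u in -4) * u)) :: AP])]]
12. [S=[3] | E=∅ | C=[(λu. ((let p = u in -4) * u)) :: AP] | D=∅]
13. [S=[clo(λu. ((let p = u in -4) * u), ∅) :: 3] | E=∅ | C=[AP] | D=∅]
14. [S=∅ | E={u↦3} | C=[((let p = u in -4) * u)] | D=[(∅, ∅, ∅)]]
15. [S=∅ | E={u↦3} | C=[(let p = u in -4) :: u :: PRIM2(mul)] | D=[(∅, ∅, ∅)]]
16. [S=∅ | E={u↦3} | C=[u :: (λp. -4) :: AP :: u :: PRIM2(mul)] | D=[(∅, ∅, ∅)]]
17. [S=[3] | E={u↦3} | C=[(λp. -4) :: AP :: u :: PRIM2(mul)] | D=[(∅, ∅, ∅)]]
18. [S=[clo(λp. -4, {u↦3}) :: 3] | E={u↦3} | C=[AP :: u :: PRIM2(mul)] | D=[(∅, ∅, ∅)]]
19. [S=∅ | E={p↦3, u↦3} | C=[-4] | D=[(∅, {u↦3}, [u :: PRIM2(mul)]) :: (∅, ∅, ∅)]]
20. [S=[-4] | E={p↦3, u↦3} | C=∅ | D=[(∅, {u↦3}, [u :: PRIM2(mul)]) :: (∅, ∅, ∅)]]
21. [S=[-4] | E={u↦3} | C=[u :: PRIM2(mul)] | D=[(∅, ∅, ∅)]]
22. [S=[3 :: -4] | E={u↦3} | C=[PRIM2(mul)] | D=[(∅, ∅, ∅)]]
23. [S=[-12] | E={u↦3} | C=∅ | D=[(∅, ∅, ∅)]]
24. [S=[-12] | E=∅ | C=∅ | D=∅]
→ final value -12

Answer: -12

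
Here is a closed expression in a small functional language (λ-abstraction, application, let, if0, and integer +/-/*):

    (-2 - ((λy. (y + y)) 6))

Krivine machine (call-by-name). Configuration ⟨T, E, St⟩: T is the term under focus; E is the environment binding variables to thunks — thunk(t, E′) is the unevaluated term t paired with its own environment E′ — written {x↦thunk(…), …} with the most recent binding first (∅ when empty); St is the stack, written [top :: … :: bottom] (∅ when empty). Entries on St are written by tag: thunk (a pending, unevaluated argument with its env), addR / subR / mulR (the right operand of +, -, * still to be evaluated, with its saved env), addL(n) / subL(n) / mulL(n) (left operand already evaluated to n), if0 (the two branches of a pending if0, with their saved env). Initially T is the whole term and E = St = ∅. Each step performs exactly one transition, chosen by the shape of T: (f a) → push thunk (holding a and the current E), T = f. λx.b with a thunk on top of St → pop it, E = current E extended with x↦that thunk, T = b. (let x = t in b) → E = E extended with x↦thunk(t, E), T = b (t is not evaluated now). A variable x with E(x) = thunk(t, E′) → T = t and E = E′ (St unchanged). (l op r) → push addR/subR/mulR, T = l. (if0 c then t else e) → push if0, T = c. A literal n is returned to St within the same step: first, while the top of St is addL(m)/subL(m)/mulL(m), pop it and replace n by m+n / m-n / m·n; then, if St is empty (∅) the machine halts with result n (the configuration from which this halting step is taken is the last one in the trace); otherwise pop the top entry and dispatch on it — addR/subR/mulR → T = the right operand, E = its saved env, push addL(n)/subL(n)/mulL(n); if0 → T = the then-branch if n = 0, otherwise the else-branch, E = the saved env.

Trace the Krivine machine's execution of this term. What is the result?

Answer: -14

Derivation:
0. <T=(-2 - ((λy. (y + y)) 6)), E=∅, St=∅>
1. <T=-2, E=∅, St=[subR]>
2. <T=((λy. (y + y)) 6), E=∅, St=[subL(-2)]>
3. <T=(λy. (y + y)), E=∅, St=[thunk :: subL(-2)]>
4. <T=(y + y), E={y↦thunk(6, ∅)}, St=[subL(-2)]>
5. <T=y, E={y↦thunk(6, ∅)}, St=[addR :: subL(-2)]>
6. <T=6, E=∅, St=[addR :: subL(-2)]>
7. <T=y, E={y↦thunk(6, ∅)}, St=[addL(6) :: subL(-2)]>
8. <T=6, E=∅, St=[addL(6) :: subL(-2)]>
→ final value -14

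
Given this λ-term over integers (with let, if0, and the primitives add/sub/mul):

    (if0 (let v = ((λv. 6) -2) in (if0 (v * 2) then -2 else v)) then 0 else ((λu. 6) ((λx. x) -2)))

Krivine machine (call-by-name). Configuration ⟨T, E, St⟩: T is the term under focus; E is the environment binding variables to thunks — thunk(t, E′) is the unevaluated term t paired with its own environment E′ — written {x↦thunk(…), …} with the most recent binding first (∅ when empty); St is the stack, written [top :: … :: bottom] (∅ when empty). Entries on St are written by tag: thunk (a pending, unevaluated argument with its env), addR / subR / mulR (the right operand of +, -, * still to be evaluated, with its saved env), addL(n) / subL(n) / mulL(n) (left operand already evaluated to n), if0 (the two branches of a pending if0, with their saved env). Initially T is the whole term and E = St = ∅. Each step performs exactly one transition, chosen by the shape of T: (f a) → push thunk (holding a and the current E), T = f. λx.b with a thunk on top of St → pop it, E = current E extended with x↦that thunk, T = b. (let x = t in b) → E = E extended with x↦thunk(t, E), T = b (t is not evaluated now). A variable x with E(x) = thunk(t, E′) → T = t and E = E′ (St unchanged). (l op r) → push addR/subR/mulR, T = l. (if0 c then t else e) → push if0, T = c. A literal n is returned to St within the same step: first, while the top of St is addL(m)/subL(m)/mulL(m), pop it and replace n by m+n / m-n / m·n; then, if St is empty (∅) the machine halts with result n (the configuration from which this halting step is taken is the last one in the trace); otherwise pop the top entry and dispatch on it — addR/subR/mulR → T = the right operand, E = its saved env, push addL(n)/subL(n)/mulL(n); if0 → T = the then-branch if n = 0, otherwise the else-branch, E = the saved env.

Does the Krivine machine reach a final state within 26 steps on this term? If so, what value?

Answer: 6

Execution trace:
t=0: [T=(if0 (let v = ((λv. 6) -2) in (if0 (v * 2) then -2 else v)) then 0 else ((λu. 6) ((λx. x) -2))) | E=∅ | St=∅]
t=1: [T=(let v = ((λv. 6) -2) in (if0 (v * 2) then -2 else v)) | E=∅ | St=[if0]]
t=2: [T=(if0 (v * 2) then -2 else v) | E={v↦thunk(((λv. 6) -2), ∅)} | St=[if0]]
t=3: [T=(v * 2) | E={v↦thunk(((λv. 6) -2), ∅)} | St=[if0 :: if0]]
t=4: [T=v | E={v↦thunk(((λv. 6) -2), ∅)} | St=[mulR :: if0 :: if0]]
t=5: [T=((λv. 6) -2) | E=∅ | St=[mulR :: if0 :: if0]]
t=6: [T=(λv. 6) | E=∅ | St=[thunk :: mulR :: if0 :: if0]]
t=7: [T=6 | E={v↦thunk(-2, ∅)} | St=[mulR :: if0 :: if0]]
t=8: [T=2 | E={v↦thunk(((λv. 6) -2), ∅)} | St=[mulL(6) :: if0 :: if0]]
t=9: [T=v | E={v↦thunk(((λv. 6) -2), ∅)} | St=[if0]]
t=10: [T=((λv. 6) -2) | E=∅ | St=[if0]]
t=11: [T=(λv. 6) | E=∅ | St=[thunk :: if0]]
t=12: [T=6 | E={v↦thunk(-2, ∅)} | St=[if0]]
t=13: [T=((λu. 6) ((λx. x) -2)) | E=∅ | St=∅]
t=14: [T=(λu. 6) | E=∅ | St=[thunk]]
t=15: [T=6 | E={u↦thunk(((λx. x) -2), ∅)} | St=∅]
→ final value 6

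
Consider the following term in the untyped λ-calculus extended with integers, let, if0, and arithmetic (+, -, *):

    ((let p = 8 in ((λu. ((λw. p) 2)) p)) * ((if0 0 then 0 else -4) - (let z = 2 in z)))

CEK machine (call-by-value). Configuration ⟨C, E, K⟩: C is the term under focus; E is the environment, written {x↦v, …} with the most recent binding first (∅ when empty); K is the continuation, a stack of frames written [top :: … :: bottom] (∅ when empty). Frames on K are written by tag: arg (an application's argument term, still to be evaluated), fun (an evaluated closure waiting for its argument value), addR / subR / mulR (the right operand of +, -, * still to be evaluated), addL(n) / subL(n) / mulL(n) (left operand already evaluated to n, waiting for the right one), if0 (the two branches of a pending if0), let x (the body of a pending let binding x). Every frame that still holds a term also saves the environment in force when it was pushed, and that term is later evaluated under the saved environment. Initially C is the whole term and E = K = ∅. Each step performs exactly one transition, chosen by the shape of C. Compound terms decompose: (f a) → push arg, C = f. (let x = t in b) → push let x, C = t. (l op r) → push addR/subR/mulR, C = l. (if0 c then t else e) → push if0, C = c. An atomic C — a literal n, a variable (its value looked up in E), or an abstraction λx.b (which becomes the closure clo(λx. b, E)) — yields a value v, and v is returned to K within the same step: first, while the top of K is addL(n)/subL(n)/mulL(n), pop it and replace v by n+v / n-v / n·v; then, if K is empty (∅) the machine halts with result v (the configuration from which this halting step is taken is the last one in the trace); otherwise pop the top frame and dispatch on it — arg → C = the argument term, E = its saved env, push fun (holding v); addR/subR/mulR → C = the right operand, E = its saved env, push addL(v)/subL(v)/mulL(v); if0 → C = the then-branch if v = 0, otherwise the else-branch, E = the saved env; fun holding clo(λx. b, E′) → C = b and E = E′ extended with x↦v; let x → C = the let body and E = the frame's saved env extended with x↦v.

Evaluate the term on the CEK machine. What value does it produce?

Answer: -16

Derivation:
[0] [C=((let p = 8 in ((λu. ((λw. p) 2)) p)) * ((if0 0 then 0 else -4) - (let z = 2 in z))) | E=∅ | K=∅]
[1] [C=(let p = 8 in ((λu. ((λw. p) 2)) p)) | E=∅ | K=[mulR]]
[2] [C=8 | E=∅ | K=[let p :: mulR]]
[3] [C=((λu. ((λw. p) 2)) p) | E={p↦8} | K=[mulR]]
[4] [C=(λu. ((λw. p) 2)) | E={p↦8} | K=[arg :: mulR]]
[5] [C=p | E={p↦8} | K=[fun :: mulR]]
[6] [C=((λw. p) 2) | E={u↦8, p↦8} | K=[mulR]]
[7] [C=(λw. p) | E={u↦8, p↦8} | K=[arg :: mulR]]
[8] [C=2 | E={u↦8, p↦8} | K=[fun :: mulR]]
[9] [C=p | E={w↦2, u↦8, p↦8} | K=[mulR]]
[10] [C=((if0 0 then 0 else -4) - (let z = 2 in z)) | E=∅ | K=[mulL(8)]]
[11] [C=(if0 0 then 0 else -4) | E=∅ | K=[subR :: mulL(8)]]
[12] [C=0 | E=∅ | K=[if0 :: subR :: mulL(8)]]
[13] [C=0 | E=∅ | K=[subR :: mulL(8)]]
[14] [C=(let z = 2 in z) | E=∅ | K=[subL(0) :: mulL(8)]]
[15] [C=2 | E=∅ | K=[let z :: subL(0) :: mulL(8)]]
[16] [C=z | E={z↦2} | K=[subL(0) :: mulL(8)]]
→ final value -16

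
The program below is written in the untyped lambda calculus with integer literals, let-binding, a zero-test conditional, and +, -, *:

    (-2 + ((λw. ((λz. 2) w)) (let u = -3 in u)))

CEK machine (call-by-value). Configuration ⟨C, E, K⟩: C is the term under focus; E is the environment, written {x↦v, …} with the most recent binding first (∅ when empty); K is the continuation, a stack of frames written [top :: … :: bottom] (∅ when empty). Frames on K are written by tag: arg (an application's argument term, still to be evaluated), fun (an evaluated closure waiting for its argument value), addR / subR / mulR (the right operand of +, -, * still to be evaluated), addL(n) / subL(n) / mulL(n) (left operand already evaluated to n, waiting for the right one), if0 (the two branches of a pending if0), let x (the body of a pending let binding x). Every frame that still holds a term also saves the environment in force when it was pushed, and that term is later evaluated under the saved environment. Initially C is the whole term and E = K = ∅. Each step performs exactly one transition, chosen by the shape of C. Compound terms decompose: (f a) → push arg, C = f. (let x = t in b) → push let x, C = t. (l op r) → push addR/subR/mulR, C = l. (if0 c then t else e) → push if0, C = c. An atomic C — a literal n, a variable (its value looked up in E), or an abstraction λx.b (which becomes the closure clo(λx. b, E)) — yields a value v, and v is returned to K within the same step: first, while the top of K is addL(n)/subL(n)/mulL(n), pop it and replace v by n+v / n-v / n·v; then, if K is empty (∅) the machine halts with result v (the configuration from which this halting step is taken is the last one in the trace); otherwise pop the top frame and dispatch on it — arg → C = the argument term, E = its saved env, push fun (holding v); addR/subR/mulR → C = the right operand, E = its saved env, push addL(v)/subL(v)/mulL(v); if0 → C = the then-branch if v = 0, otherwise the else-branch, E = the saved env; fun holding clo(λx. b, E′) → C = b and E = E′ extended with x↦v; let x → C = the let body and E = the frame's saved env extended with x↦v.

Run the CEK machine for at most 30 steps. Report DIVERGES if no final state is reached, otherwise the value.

Answer: 0

Execution trace:
t=0: [C=(-2 + ((λw. ((λz. 2) w)) (let u = -3 in u))) | E=∅ | K=∅]
t=1: [C=-2 | E=∅ | K=[addR]]
t=2: [C=((λw. ((λz. 2) w)) (let u = -3 in u)) | E=∅ | K=[addL(-2)]]
t=3: [C=(λw. ((λz. 2) w)) | E=∅ | K=[arg :: addL(-2)]]
t=4: [C=(let u = -3 in u) | E=∅ | K=[fun :: addL(-2)]]
t=5: [C=-3 | E=∅ | K=[let u :: fun :: addL(-2)]]
t=6: [C=u | E={u↦-3} | K=[fun :: addL(-2)]]
t=7: [C=((λz. 2) w) | E={w↦-3} | K=[addL(-2)]]
t=8: [C=(λz. 2) | E={w↦-3} | K=[arg :: addL(-2)]]
t=9: [C=w | E={w↦-3} | K=[fun :: addL(-2)]]
t=10: [C=2 | E={z↦-3, w↦-3} | K=[addL(-2)]]
→ final value 0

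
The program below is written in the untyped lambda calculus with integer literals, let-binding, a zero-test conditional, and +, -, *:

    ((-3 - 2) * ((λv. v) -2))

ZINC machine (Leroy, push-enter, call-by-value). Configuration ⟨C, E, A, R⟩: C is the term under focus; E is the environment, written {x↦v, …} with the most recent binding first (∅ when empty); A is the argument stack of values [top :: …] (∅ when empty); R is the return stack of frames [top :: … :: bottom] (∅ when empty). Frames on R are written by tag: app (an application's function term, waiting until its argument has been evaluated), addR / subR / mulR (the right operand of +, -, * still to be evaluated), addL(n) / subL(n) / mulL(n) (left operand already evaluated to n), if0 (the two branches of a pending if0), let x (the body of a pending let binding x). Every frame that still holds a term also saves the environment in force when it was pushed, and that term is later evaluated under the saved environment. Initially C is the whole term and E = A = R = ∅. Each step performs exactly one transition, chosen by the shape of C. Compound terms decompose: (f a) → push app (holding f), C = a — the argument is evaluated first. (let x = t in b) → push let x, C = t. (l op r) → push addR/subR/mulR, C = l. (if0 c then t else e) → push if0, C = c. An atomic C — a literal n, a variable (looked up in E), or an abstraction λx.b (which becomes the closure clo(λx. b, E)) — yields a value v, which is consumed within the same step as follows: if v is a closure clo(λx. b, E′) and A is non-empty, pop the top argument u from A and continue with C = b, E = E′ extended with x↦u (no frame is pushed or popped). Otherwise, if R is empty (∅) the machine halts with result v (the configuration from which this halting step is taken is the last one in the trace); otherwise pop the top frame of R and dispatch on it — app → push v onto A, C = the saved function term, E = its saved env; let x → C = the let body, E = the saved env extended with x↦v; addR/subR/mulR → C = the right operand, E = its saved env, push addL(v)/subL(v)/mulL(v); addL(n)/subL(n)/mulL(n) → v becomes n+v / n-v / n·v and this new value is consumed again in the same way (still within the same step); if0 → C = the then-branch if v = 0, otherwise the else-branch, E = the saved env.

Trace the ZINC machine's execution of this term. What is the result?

Answer: 10

Execution trace:
[0] ⟨C=((-3 - 2) * ((λv. v) -2)); E=∅; A=∅; R=∅⟩
[1] ⟨C=(-3 - 2); E=∅; A=∅; R=[mulR]⟩
[2] ⟨C=-3; E=∅; A=∅; R=[subR :: mulR]⟩
[3] ⟨C=2; E=∅; A=∅; R=[subL(-3) :: mulR]⟩
[4] ⟨C=((λv. v) -2); E=∅; A=∅; R=[mulL(-5)]⟩
[5] ⟨C=-2; E=∅; A=∅; R=[app :: mulL(-5)]⟩
[6] ⟨C=(λv. v); E=∅; A=[-2]; R=[mulL(-5)]⟩
[7] ⟨C=v; E={v↦-2}; A=∅; R=[mulL(-5)]⟩
→ final value 10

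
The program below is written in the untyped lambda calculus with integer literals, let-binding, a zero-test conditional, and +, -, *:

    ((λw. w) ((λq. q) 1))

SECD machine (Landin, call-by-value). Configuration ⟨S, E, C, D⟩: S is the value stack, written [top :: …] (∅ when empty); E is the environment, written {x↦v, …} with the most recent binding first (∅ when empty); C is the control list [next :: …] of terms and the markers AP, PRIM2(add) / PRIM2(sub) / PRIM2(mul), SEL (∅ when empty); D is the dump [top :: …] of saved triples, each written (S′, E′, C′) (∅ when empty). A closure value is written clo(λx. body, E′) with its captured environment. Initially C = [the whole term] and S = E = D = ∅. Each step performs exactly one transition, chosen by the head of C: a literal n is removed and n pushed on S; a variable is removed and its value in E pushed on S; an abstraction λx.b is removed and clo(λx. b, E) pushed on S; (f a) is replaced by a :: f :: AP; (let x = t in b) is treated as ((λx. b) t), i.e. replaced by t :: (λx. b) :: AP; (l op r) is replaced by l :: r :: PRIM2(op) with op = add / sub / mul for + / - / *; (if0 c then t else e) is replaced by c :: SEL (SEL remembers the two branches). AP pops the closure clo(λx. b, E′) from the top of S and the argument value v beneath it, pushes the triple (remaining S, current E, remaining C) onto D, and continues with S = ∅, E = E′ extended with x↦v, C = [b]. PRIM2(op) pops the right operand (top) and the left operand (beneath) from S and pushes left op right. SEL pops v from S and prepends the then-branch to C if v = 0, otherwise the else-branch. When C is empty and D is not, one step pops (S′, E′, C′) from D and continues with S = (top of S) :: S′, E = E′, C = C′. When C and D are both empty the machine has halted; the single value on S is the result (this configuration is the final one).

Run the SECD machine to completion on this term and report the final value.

step 0: <S=∅, E=∅, C=[((λw. w) ((λq. q) 1))], D=∅>
step 1: <S=∅, E=∅, C=[((λq. q) 1) :: (λw. w) :: AP], D=∅>
step 2: <S=∅, E=∅, C=[1 :: (λq. q) :: AP :: (λw. w) :: AP], D=∅>
step 3: <S=[1], E=∅, C=[(λq. q) :: AP :: (λw. w) :: AP], D=∅>
step 4: <S=[clo(λq. q, ∅) :: 1], E=∅, C=[AP :: (λw. w) :: AP], D=∅>
step 5: <S=∅, E={q↦1}, C=[q], D=[(∅, ∅, [(λw. w) :: AP])]>
step 6: <S=[1], E={q↦1}, C=∅, D=[(∅, ∅, [(λw. w) :: AP])]>
step 7: <S=[1], E=∅, C=[(λw. w) :: AP], D=∅>
step 8: <S=[clo(λw. w, ∅) :: 1], E=∅, C=[AP], D=∅>
step 9: <S=∅, E={w↦1}, C=[w], D=[(∅, ∅, ∅)]>
step 10: <S=[1], E={w↦1}, C=∅, D=[(∅, ∅, ∅)]>
step 11: <S=[1], E=∅, C=∅, D=∅>
→ final value 1

Answer: 1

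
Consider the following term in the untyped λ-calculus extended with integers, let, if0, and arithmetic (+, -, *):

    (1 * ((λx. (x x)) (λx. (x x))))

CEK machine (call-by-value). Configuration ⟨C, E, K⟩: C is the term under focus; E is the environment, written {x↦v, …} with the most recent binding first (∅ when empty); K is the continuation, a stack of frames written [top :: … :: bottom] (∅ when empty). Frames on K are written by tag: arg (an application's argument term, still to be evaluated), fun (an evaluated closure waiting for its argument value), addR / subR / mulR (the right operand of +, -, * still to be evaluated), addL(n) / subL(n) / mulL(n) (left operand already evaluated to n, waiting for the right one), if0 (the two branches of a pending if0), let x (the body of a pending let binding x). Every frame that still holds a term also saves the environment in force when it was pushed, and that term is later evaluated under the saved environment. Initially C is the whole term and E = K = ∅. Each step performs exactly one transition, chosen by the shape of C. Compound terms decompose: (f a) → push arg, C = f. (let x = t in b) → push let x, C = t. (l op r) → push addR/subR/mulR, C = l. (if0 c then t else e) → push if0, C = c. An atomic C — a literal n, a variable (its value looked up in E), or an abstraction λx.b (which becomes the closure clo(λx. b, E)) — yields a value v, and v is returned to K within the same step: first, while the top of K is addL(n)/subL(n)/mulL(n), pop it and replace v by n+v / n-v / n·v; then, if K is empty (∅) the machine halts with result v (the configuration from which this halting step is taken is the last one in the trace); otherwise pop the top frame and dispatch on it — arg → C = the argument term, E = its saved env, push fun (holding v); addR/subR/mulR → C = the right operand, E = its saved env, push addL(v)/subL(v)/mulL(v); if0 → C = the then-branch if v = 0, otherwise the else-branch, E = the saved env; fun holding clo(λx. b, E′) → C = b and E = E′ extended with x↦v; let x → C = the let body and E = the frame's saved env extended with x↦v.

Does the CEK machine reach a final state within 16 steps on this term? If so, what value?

t=0: [C=(1 * ((λx. (x x)) (λx. (x x)))) | E=∅ | K=∅]
t=1: [C=1 | E=∅ | K=[mulR]]
t=2: [C=((λx. (x x)) (λx. (x x))) | E=∅ | K=[mulL(1)]]
t=3: [C=(λx. (x x)) | E=∅ | K=[arg :: mulL(1)]]
t=4: [C=(λx. (x x)) | E=∅ | K=[fun :: mulL(1)]]
t=5: [C=(x x) | E={x↦clo(λx. (x x), ∅)} | K=[mulL(1)]]
t=6: [C=x | E={x↦clo(λx. (x x), ∅)} | K=[arg :: mulL(1)]]
t=7: [C=x | E={x↦clo(λx. (x x), ∅)} | K=[fun :: mulL(1)]]
… configuration repeats with period 3 (steps 5–7 recur indefinitely) …

Answer: DIVERGES (no final state within 16 steps)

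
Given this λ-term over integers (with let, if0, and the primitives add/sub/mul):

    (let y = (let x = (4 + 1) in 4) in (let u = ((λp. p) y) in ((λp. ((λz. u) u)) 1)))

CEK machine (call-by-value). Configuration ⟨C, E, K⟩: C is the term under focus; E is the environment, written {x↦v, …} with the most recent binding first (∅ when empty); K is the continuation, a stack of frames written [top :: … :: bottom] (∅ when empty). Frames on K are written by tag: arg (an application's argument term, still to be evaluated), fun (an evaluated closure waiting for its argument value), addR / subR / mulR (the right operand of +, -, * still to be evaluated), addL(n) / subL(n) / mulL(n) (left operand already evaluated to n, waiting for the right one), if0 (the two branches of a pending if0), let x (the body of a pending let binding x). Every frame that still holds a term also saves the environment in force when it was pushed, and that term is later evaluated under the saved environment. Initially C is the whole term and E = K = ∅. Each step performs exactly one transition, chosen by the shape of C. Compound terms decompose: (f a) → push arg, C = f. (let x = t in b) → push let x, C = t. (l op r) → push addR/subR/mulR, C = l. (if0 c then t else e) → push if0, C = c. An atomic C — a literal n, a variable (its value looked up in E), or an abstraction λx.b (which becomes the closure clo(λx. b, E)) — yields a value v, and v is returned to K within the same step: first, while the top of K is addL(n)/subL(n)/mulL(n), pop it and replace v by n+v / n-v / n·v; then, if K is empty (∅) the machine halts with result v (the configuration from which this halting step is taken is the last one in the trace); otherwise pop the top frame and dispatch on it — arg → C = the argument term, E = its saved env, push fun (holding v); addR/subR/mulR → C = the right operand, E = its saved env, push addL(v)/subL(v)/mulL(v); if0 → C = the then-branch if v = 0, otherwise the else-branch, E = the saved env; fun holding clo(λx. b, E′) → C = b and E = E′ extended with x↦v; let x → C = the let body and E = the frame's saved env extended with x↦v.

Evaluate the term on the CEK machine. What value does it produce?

0. [C=(let y = (let x = (4 + 1) in 4) in (let u = ((λp. p) y) in ((λp. ((λz. u) u)) 1))) | E=∅ | K=∅]
1. [C=(let x = (4 + 1) in 4) | E=∅ | K=[let y]]
2. [C=(4 + 1) | E=∅ | K=[let x :: let y]]
3. [C=4 | E=∅ | K=[addR :: let x :: let y]]
4. [C=1 | E=∅ | K=[addL(4) :: let x :: let y]]
5. [C=4 | E={x↦5} | K=[let y]]
6. [C=(let u = ((λp. p) y) in ((λp. ((λz. u) u)) 1)) | E={y↦4} | K=∅]
7. [C=((λp. p) y) | E={y↦4} | K=[let u]]
8. [C=(λp. p) | E={y↦4} | K=[arg :: let u]]
9. [C=y | E={y↦4} | K=[fun :: let u]]
10. [C=p | E={p↦4, y↦4} | K=[let u]]
11. [C=((λp. ((λz. u) u)) 1) | E={u↦4, y↦4} | K=∅]
12. [C=(λp. ((λz. u) u)) | E={u↦4, y↦4} | K=[arg]]
13. [C=1 | E={u↦4, y↦4} | K=[fun]]
14. [C=((λz. u) u) | E={p↦1, u↦4, y↦4} | K=∅]
15. [C=(λz. u) | E={p↦1, u↦4, y↦4} | K=[arg]]
16. [C=u | E={p↦1, u↦4, y↦4} | K=[fun]]
17. [C=u | E={z↦4, p↦1, u↦4, y↦4} | K=∅]
→ final value 4

Answer: 4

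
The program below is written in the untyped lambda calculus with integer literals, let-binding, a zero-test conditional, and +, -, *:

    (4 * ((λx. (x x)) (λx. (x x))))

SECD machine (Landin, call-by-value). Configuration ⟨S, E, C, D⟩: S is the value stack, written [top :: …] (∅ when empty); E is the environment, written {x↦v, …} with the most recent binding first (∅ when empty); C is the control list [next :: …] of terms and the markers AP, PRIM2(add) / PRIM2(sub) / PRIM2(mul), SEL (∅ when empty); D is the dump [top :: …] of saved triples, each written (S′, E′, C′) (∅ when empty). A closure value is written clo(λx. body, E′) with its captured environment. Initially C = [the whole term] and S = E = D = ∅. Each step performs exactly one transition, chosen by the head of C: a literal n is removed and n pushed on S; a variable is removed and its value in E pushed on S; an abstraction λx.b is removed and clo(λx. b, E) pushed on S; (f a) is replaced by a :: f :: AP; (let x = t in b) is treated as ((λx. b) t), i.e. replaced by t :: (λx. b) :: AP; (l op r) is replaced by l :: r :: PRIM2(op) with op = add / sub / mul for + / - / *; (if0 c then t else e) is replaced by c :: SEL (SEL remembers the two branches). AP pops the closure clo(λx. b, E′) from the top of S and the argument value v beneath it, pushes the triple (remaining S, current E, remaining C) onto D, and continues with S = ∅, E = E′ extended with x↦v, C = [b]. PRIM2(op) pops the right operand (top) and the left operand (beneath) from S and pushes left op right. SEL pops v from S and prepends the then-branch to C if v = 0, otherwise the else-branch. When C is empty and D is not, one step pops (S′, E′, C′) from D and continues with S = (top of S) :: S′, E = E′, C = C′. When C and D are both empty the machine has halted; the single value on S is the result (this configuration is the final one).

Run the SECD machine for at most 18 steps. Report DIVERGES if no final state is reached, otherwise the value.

Answer: DIVERGES (no final state within 18 steps)

Derivation:
0. ⟨S=∅; E=∅; C=[(4 * ((λx. (x x)) (λx. (x x))))]; D=∅⟩
1. ⟨S=∅; E=∅; C=[4 :: ((λx. (x x)) (λx. (x x))) :: PRIM2(mul)]; D=∅⟩
2. ⟨S=[4]; E=∅; C=[((λx. (x x)) (λx. (x x))) :: PRIM2(mul)]; D=∅⟩
3. ⟨S=[4]; E=∅; C=[(λx. (x x)) :: (λx. (x x)) :: AP :: PRIM2(mul)]; D=∅⟩
4. ⟨S=[clo(λx. (x x), ∅) :: 4]; E=∅; C=[(λx. (x x)) :: AP :: PRIM2(mul)]; D=∅⟩
5. ⟨S=[clo(λx. (x x), ∅) :: clo(λx. (x x), ∅) :: 4]; E=∅; C=[AP :: PRIM2(mul)]; D=∅⟩
6. ⟨S=∅; E={x↦clo(λx. (x x), ∅)}; C=[(x x)]; D=[([4], ∅, [PRIM2(mul)])]⟩
7. ⟨S=∅; E={x↦clo(λx. (x x), ∅)}; C=[x :: x :: AP]; D=[([4], ∅, [PRIM2(mul)])]⟩
8. ⟨S=[clo(λx. (x x), ∅)]; E={x↦clo(λx. (x x), ∅)}; C=[x :: AP]; D=[([4], ∅, [PRIM2(mul)])]⟩
9. ⟨S=[clo(λx. (x x), ∅) :: clo(λx. (x x), ∅)]; E={x↦clo(λx. (x x), ∅)}; C=[AP]; D=[([4], ∅, [PRIM2(mul)])]⟩
10. ⟨S=∅; E={x↦clo(λx. (x x), ∅)}; C=[(x x)]; D=[(∅, {x↦clo(λx. (x x), ∅)}, ∅) :: ([4], ∅, [PRIM2(mul)])]⟩
11. ⟨S=∅; E={x↦clo(λx. (x x), ∅)}; C=[x :: x :: AP]; D=[(∅, {x↦clo(λx. (x x), ∅)}, ∅) :: ([4], ∅, [PRIM2(mul)])]⟩
12. ⟨S=[clo(λx. (x x), ∅)]; E={x↦clo(λx. (x x), ∅)}; C=[x :: AP]; D=[(∅, {x↦clo(λx. (x x), ∅)}, ∅) :: ([4], ∅, [PRIM2(mul)])]⟩
13. ⟨S=[clo(λx. (x x), ∅) :: clo(λx. (x x), ∅)]; E={x↦clo(λx. (x x), ∅)}; C=[AP]; D=[(∅, {x↦clo(λx. (x x), ∅)}, ∅) :: ([4], ∅, [PRIM2(mul)])]⟩
14. ⟨S=∅; E={x↦clo(λx. (x x), ∅)}; C=[(x x)]; D=[(∅, {x↦clo(λx. (x x), ∅)}, ∅) :: (∅, {x↦clo(λx. (x x), ∅)}, ∅) :: ([4], ∅, [PRIM2(mul)])]⟩
15. ⟨S=∅; E={x↦clo(λx. (x x), ∅)}; C=[x :: x :: AP]; D=[(∅, {x↦clo(λx. (x x), ∅)}, ∅) :: (∅, {x↦clo(λx. (x x), ∅)}, ∅) :: ([4], ∅, [PRIM2(mul)])]⟩
16. ⟨S=[clo(λx. (x x), ∅)]; E={x↦clo(λx. (x x), ∅)}; C=[x :: AP]; D=[(∅, {x↦clo(λx. (x x), ∅)}, ∅) :: (∅, {x↦clo(λx. (x x), ∅)}, ∅) :: ([4], ∅, [PRIM2(mul)])]⟩
17. ⟨S=[clo(λx. (x x), ∅) :: clo(λx. (x x), ∅)]; E={x↦clo(λx. (x x), ∅)}; C=[AP]; D=[(∅, {x↦clo(λx. (x x), ∅)}, ∅) :: (∅, {x↦clo(λx. (x x), ∅)}, ∅) :: ([4], ∅, [PRIM2(mul)])]⟩
18. ⟨S=∅; E={x↦clo(λx. (x x), ∅)}; C=[(x x)]; D=[(∅, {x↦clo(λx. (x x), ∅)}, ∅) :: (∅, {x↦clo(λx. (x x), ∅)}, ∅) :: (∅, {x↦clo(λx. (x x), ∅)}, ∅) :: ([4], ∅, [PRIM2(mul)])]⟩
→ 18 transitions taken and the configuration is still not final: no result within 18 steps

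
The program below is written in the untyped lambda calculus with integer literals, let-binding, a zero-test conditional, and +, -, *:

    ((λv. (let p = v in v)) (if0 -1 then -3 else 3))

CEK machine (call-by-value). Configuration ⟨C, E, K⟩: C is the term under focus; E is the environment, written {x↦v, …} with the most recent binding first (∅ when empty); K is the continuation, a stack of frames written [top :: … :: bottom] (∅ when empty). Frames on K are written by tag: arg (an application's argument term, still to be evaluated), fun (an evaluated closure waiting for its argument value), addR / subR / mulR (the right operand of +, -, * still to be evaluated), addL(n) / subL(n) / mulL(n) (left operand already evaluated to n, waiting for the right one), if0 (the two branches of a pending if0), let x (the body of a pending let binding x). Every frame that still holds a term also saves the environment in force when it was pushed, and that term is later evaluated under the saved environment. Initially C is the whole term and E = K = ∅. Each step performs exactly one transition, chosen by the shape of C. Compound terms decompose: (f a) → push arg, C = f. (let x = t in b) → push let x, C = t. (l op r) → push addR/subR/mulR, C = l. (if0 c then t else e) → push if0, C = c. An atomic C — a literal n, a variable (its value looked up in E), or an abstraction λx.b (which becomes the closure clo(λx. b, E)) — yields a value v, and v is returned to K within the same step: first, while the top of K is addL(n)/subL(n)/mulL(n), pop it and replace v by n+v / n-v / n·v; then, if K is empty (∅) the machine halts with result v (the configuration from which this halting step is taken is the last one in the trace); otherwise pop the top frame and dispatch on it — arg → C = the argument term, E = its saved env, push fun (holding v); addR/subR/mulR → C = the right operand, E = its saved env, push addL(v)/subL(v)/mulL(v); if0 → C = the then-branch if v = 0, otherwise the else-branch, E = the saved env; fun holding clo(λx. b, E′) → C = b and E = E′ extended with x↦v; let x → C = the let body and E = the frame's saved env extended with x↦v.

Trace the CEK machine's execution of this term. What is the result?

[0] <C=((λv. (let p = v in v)) (if0 -1 then -3 else 3)), E=∅, K=∅>
[1] <C=(λv. (let p = v in v)), E=∅, K=[arg]>
[2] <C=(if0 -1 then -3 else 3), E=∅, K=[fun]>
[3] <C=-1, E=∅, K=[if0 :: fun]>
[4] <C=3, E=∅, K=[fun]>
[5] <C=(let p = v in v), E={v↦3}, K=∅>
[6] <C=v, E={v↦3}, K=[let p]>
[7] <C=v, E={p↦3, v↦3}, K=∅>
→ final value 3

Answer: 3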